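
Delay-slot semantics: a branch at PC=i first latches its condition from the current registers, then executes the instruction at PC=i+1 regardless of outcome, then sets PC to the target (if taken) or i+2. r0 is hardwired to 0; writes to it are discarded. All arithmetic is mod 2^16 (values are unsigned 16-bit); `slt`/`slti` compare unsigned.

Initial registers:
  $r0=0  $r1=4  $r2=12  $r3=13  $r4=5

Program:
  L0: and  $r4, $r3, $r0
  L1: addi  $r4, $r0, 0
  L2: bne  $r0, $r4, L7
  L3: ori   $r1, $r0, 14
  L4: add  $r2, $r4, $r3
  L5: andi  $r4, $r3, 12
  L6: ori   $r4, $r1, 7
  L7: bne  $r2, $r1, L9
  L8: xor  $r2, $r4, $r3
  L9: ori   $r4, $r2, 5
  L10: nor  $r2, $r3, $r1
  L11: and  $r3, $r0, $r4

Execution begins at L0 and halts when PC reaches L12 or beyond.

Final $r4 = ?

7

PC=0  and  $r4, $r3, $r0     | $r0=0 $r1=4 $r2=12 $r3=13 $r4=0
PC=1  addi  $r4, $r0, 0      | $r0=0 $r1=4 $r2=12 $r3=13 $r4=0
PC=2  bne  $r0, $r4, L7      | $r0=0 $r1=4 $r2=12 $r3=13 $r4=0  [not taken]
PC=3  ori   $r1, $r0, 14     | $r0=0 $r1=14 $r2=12 $r3=13 $r4=0
PC=4  add  $r2, $r4, $r3     | $r0=0 $r1=14 $r2=13 $r3=13 $r4=0
PC=5  andi  $r4, $r3, 12     | $r0=0 $r1=14 $r2=13 $r3=13 $r4=12
PC=6  ori   $r4, $r1, 7      | $r0=0 $r1=14 $r2=13 $r3=13 $r4=15
PC=7  bne  $r2, $r1, L9      | $r0=0 $r1=14 $r2=13 $r3=13 $r4=15  [TAKEN]
PC=8  xor  $r2, $r4, $r3     | $r0=0 $r1=14 $r2=2 $r3=13 $r4=15
PC=9  ori   $r4, $r2, 5      | $r0=0 $r1=14 $r2=2 $r3=13 $r4=7
PC=10 nor  $r2, $r3, $r1     | $r0=0 $r1=14 $r2=65520 $r3=13 $r4=7
PC=11 and  $r3, $r0, $r4     | $r0=0 $r1=14 $r2=65520 $r3=0 $r4=7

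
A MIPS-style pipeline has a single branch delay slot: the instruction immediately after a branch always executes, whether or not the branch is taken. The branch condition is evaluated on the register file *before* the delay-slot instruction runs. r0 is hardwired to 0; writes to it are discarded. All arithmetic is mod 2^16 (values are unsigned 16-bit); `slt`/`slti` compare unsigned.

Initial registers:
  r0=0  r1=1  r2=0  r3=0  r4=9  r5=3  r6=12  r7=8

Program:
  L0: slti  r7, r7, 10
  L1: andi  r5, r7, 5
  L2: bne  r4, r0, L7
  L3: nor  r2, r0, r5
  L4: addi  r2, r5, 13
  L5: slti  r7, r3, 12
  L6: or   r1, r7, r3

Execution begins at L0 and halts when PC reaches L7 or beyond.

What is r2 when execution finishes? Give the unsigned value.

65534

#0 slti  r7, r7, 10 ; 0/1/0/0/9/3/12/1
#1 andi  r5, r7, 5 ; 0/1/0/0/9/1/12/1
#2 bne  r4, r0, L7 ; 0/1/0/0/9/1/12/1 ; →target
#3 nor  r2, r0, r5 ; 0/1/65534/0/9/1/12/1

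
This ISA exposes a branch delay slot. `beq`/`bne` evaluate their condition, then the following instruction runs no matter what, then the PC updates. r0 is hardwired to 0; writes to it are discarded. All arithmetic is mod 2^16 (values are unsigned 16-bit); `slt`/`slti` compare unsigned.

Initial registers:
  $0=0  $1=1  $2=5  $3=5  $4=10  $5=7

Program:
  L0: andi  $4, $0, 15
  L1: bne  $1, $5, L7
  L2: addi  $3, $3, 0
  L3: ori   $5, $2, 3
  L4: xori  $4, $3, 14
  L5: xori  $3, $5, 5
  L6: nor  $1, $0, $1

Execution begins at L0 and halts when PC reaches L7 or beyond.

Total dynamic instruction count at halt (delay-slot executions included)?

3

#0 andi  $4, $0, 15 ; 0/1/5/5/0/7
#1 bne  $1, $5, L7 ; 0/1/5/5/0/7 ; →target
#2 addi  $3, $3, 0 ; 0/1/5/5/0/7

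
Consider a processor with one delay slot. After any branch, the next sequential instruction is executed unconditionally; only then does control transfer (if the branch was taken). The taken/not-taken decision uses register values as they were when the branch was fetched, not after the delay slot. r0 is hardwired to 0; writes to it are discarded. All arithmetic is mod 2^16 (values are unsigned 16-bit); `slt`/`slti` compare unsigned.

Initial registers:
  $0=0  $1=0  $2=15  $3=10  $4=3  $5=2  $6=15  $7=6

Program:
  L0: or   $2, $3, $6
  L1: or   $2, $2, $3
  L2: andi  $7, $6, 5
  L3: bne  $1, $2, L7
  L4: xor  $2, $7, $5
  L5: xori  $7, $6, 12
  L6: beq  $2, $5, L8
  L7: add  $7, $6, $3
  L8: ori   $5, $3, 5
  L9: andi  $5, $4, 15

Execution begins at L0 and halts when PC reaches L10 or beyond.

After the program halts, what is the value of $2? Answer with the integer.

PC=0  or   $2, $3, $6        | $0=0 $1=0 $2=15 $3=10 $4=3 $5=2 $6=15 $7=6
PC=1  or   $2, $2, $3        | $0=0 $1=0 $2=15 $3=10 $4=3 $5=2 $6=15 $7=6
PC=2  andi  $7, $6, 5        | $0=0 $1=0 $2=15 $3=10 $4=3 $5=2 $6=15 $7=5
PC=3  bne  $1, $2, L7        | $0=0 $1=0 $2=15 $3=10 $4=3 $5=2 $6=15 $7=5  [TAKEN]
PC=4  xor  $2, $7, $5        | $0=0 $1=0 $2=7 $3=10 $4=3 $5=2 $6=15 $7=5
PC=7  add  $7, $6, $3        | $0=0 $1=0 $2=7 $3=10 $4=3 $5=2 $6=15 $7=25
PC=8  ori   $5, $3, 5        | $0=0 $1=0 $2=7 $3=10 $4=3 $5=15 $6=15 $7=25
PC=9  andi  $5, $4, 15       | $0=0 $1=0 $2=7 $3=10 $4=3 $5=3 $6=15 $7=25

7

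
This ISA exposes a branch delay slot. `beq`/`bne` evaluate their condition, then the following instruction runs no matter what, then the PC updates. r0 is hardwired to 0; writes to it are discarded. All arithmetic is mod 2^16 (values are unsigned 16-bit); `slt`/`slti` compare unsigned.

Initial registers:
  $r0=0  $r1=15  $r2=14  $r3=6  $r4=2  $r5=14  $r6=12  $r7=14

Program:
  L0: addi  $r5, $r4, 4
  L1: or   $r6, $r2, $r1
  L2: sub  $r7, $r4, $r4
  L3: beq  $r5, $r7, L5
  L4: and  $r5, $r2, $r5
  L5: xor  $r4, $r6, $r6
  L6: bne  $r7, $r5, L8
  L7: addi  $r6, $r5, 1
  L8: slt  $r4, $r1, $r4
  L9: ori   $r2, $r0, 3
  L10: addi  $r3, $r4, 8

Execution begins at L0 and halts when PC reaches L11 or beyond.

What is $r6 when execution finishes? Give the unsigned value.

PC=0  addi  $r5, $r4, 4      | $r0=0 $r1=15 $r2=14 $r3=6 $r4=2 $r5=6 $r6=12 $r7=14
PC=1  or   $r6, $r2, $r1     | $r0=0 $r1=15 $r2=14 $r3=6 $r4=2 $r5=6 $r6=15 $r7=14
PC=2  sub  $r7, $r4, $r4     | $r0=0 $r1=15 $r2=14 $r3=6 $r4=2 $r5=6 $r6=15 $r7=0
PC=3  beq  $r5, $r7, L5      | $r0=0 $r1=15 $r2=14 $r3=6 $r4=2 $r5=6 $r6=15 $r7=0  [not taken]
PC=4  and  $r5, $r2, $r5     | $r0=0 $r1=15 $r2=14 $r3=6 $r4=2 $r5=6 $r6=15 $r7=0
PC=5  xor  $r4, $r6, $r6     | $r0=0 $r1=15 $r2=14 $r3=6 $r4=0 $r5=6 $r6=15 $r7=0
PC=6  bne  $r7, $r5, L8      | $r0=0 $r1=15 $r2=14 $r3=6 $r4=0 $r5=6 $r6=15 $r7=0  [TAKEN]
PC=7  addi  $r6, $r5, 1      | $r0=0 $r1=15 $r2=14 $r3=6 $r4=0 $r5=6 $r6=7 $r7=0
PC=8  slt  $r4, $r1, $r4     | $r0=0 $r1=15 $r2=14 $r3=6 $r4=0 $r5=6 $r6=7 $r7=0
PC=9  ori   $r2, $r0, 3      | $r0=0 $r1=15 $r2=3 $r3=6 $r4=0 $r5=6 $r6=7 $r7=0
PC=10 addi  $r3, $r4, 8      | $r0=0 $r1=15 $r2=3 $r3=8 $r4=0 $r5=6 $r6=7 $r7=0

7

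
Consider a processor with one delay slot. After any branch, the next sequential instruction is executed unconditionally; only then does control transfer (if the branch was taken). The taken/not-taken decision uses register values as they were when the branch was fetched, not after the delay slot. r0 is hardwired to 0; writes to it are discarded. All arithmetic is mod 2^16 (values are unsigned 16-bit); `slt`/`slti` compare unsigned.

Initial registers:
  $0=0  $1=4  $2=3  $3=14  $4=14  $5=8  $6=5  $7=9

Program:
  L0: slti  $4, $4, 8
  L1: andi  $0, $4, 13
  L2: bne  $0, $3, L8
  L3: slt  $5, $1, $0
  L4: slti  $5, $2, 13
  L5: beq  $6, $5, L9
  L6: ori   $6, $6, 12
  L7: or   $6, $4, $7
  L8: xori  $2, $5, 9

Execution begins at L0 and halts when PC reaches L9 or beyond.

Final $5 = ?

0

  step pc=0: slti  $4, $4, 8  regs=(0,4,3,14,0,8,5,9)
  step pc=1: andi  $0, $4, 13  regs=(0,4,3,14,0,8,5,9)
  step pc=2: bne  $0, $3, L8  cond=T  regs=(0,4,3,14,0,8,5,9)
  step pc=3: slt  $5, $1, $0  regs=(0,4,3,14,0,0,5,9)
  step pc=8: xori  $2, $5, 9  regs=(0,4,9,14,0,0,5,9)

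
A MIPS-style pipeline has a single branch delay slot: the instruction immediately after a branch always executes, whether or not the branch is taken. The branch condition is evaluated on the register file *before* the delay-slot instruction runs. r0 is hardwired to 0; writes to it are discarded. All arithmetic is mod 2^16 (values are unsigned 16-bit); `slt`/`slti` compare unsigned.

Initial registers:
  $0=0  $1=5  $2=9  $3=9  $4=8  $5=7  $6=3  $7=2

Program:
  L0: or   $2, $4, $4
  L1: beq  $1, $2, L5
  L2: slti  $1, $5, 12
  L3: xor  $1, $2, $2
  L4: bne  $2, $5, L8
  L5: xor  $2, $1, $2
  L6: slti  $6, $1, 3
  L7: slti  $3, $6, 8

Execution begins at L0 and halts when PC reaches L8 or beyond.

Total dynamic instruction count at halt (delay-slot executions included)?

6

#0 or   $2, $4, $4 ; 0/5/8/9/8/7/3/2
#1 beq  $1, $2, L5 ; 0/5/8/9/8/7/3/2 ; →fallthru
#2 slti  $1, $5, 12 ; 0/1/8/9/8/7/3/2
#3 xor  $1, $2, $2 ; 0/0/8/9/8/7/3/2
#4 bne  $2, $5, L8 ; 0/0/8/9/8/7/3/2 ; →target
#5 xor  $2, $1, $2 ; 0/0/8/9/8/7/3/2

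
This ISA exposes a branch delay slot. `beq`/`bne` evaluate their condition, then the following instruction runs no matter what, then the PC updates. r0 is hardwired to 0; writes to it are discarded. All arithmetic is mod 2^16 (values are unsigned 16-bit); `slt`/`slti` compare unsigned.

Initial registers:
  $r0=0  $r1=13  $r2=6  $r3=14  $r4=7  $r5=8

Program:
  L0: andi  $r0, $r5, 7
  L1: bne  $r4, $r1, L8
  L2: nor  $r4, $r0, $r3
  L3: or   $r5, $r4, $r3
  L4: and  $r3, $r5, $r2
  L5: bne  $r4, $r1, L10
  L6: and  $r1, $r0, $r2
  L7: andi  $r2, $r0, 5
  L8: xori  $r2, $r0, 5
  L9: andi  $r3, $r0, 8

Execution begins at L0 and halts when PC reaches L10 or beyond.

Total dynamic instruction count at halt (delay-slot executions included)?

[0] andi  $r0, $r5, 7  →  {$r0:0, $r1:13, $r2:6, $r3:14, $r4:7, $r5:8}
[1] bne  $r4, $r1, L8  →  {$r0:0, $r1:13, $r2:6, $r3:14, $r4:7, $r5:8}  ⟨branch taken⟩
[2] nor  $r4, $r0, $r3  →  {$r0:0, $r1:13, $r2:6, $r3:14, $r4:65521, $r5:8}
[8] xori  $r2, $r0, 5  →  {$r0:0, $r1:13, $r2:5, $r3:14, $r4:65521, $r5:8}
[9] andi  $r3, $r0, 8  →  {$r0:0, $r1:13, $r2:5, $r3:0, $r4:65521, $r5:8}

5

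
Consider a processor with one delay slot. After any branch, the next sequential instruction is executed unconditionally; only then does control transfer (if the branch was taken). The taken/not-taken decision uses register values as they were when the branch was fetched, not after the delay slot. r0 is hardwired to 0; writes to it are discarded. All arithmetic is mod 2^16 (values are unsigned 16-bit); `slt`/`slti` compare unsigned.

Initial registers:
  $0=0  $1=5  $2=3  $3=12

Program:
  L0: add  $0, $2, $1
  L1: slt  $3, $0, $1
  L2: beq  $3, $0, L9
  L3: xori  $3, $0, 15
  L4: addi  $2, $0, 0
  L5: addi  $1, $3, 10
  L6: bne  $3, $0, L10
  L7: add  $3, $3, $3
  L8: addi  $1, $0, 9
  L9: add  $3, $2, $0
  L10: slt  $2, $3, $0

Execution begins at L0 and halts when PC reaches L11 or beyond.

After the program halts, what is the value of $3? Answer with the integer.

#0 add  $0, $2, $1 ; 0/5/3/12
#1 slt  $3, $0, $1 ; 0/5/3/1
#2 beq  $3, $0, L9 ; 0/5/3/1 ; →fallthru
#3 xori  $3, $0, 15 ; 0/5/3/15
#4 addi  $2, $0, 0 ; 0/5/0/15
#5 addi  $1, $3, 10 ; 0/25/0/15
#6 bne  $3, $0, L10 ; 0/25/0/15 ; →target
#7 add  $3, $3, $3 ; 0/25/0/30
#10 slt  $2, $3, $0 ; 0/25/0/30

30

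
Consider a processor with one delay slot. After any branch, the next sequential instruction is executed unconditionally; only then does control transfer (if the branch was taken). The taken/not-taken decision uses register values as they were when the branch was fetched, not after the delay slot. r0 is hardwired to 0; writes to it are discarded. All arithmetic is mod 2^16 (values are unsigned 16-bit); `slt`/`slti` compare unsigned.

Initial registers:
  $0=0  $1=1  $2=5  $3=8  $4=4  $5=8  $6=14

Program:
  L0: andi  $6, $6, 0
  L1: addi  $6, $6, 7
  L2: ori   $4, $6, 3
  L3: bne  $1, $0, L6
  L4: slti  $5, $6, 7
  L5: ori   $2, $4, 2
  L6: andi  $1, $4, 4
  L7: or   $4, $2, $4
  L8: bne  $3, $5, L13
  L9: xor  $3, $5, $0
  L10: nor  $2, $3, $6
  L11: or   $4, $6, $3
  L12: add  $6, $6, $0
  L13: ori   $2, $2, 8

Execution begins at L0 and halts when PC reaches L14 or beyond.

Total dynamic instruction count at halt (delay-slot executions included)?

10

#0 andi  $6, $6, 0 ; 0/1/5/8/4/8/0
#1 addi  $6, $6, 7 ; 0/1/5/8/4/8/7
#2 ori   $4, $6, 3 ; 0/1/5/8/7/8/7
#3 bne  $1, $0, L6 ; 0/1/5/8/7/8/7 ; →target
#4 slti  $5, $6, 7 ; 0/1/5/8/7/0/7
#6 andi  $1, $4, 4 ; 0/4/5/8/7/0/7
#7 or   $4, $2, $4 ; 0/4/5/8/7/0/7
#8 bne  $3, $5, L13 ; 0/4/5/8/7/0/7 ; →target
#9 xor  $3, $5, $0 ; 0/4/5/0/7/0/7
#13 ori   $2, $2, 8 ; 0/4/13/0/7/0/7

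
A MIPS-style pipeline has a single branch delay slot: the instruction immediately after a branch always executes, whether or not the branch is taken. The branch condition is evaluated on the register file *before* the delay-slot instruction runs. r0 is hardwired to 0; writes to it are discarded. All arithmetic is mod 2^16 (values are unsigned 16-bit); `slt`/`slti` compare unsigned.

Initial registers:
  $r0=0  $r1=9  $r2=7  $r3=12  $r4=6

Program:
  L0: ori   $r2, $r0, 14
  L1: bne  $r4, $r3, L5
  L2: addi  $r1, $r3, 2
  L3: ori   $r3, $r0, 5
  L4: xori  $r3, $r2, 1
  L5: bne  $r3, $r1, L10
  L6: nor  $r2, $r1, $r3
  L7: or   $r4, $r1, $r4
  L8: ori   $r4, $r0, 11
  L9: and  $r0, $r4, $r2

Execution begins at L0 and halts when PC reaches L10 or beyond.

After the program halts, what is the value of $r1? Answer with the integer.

  step pc=0: ori   $r2, $r0, 14  regs=(0,9,14,12,6)
  step pc=1: bne  $r4, $r3, L5  cond=T  regs=(0,9,14,12,6)
  step pc=2: addi  $r1, $r3, 2  regs=(0,14,14,12,6)
  step pc=5: bne  $r3, $r1, L10  cond=T  regs=(0,14,14,12,6)
  step pc=6: nor  $r2, $r1, $r3  regs=(0,14,65521,12,6)

14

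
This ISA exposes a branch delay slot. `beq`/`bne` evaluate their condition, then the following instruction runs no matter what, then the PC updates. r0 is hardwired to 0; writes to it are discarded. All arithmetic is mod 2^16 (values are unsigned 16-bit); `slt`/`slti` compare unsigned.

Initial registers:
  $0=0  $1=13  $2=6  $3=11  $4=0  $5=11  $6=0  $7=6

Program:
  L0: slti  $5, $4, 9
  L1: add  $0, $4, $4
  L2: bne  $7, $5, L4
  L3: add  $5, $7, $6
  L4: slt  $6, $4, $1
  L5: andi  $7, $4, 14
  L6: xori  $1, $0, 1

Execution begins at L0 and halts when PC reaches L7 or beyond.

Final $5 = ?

6

#0 slti  $5, $4, 9 ; 0/13/6/11/0/1/0/6
#1 add  $0, $4, $4 ; 0/13/6/11/0/1/0/6
#2 bne  $7, $5, L4 ; 0/13/6/11/0/1/0/6 ; →target
#3 add  $5, $7, $6 ; 0/13/6/11/0/6/0/6
#4 slt  $6, $4, $1 ; 0/13/6/11/0/6/1/6
#5 andi  $7, $4, 14 ; 0/13/6/11/0/6/1/0
#6 xori  $1, $0, 1 ; 0/1/6/11/0/6/1/0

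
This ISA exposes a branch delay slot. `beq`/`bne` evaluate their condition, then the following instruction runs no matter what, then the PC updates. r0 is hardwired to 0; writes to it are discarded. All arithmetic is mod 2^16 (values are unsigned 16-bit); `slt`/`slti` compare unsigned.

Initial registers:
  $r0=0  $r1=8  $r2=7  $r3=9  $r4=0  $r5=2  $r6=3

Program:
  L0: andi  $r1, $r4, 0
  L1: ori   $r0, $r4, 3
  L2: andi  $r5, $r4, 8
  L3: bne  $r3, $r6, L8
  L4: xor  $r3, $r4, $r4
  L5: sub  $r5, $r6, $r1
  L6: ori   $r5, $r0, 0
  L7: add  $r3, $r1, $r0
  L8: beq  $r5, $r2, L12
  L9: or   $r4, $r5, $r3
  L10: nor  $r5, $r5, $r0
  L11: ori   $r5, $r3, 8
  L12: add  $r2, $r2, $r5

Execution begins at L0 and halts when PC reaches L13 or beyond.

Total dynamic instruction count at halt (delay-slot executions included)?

10

[0] andi  $r1, $r4, 0  →  {$r0:0, $r1:0, $r2:7, $r3:9, $r4:0, $r5:2, $r6:3}
[1] ori   $r0, $r4, 3  →  {$r0:0, $r1:0, $r2:7, $r3:9, $r4:0, $r5:2, $r6:3}
[2] andi  $r5, $r4, 8  →  {$r0:0, $r1:0, $r2:7, $r3:9, $r4:0, $r5:0, $r6:3}
[3] bne  $r3, $r6, L8  →  {$r0:0, $r1:0, $r2:7, $r3:9, $r4:0, $r5:0, $r6:3}  ⟨branch taken⟩
[4] xor  $r3, $r4, $r4  →  {$r0:0, $r1:0, $r2:7, $r3:0, $r4:0, $r5:0, $r6:3}
[8] beq  $r5, $r2, L12  →  {$r0:0, $r1:0, $r2:7, $r3:0, $r4:0, $r5:0, $r6:3}  ⟨branch fallthrough⟩
[9] or   $r4, $r5, $r3  →  {$r0:0, $r1:0, $r2:7, $r3:0, $r4:0, $r5:0, $r6:3}
[10] nor  $r5, $r5, $r0  →  {$r0:0, $r1:0, $r2:7, $r3:0, $r4:0, $r5:65535, $r6:3}
[11] ori   $r5, $r3, 8  →  {$r0:0, $r1:0, $r2:7, $r3:0, $r4:0, $r5:8, $r6:3}
[12] add  $r2, $r2, $r5  →  {$r0:0, $r1:0, $r2:15, $r3:0, $r4:0, $r5:8, $r6:3}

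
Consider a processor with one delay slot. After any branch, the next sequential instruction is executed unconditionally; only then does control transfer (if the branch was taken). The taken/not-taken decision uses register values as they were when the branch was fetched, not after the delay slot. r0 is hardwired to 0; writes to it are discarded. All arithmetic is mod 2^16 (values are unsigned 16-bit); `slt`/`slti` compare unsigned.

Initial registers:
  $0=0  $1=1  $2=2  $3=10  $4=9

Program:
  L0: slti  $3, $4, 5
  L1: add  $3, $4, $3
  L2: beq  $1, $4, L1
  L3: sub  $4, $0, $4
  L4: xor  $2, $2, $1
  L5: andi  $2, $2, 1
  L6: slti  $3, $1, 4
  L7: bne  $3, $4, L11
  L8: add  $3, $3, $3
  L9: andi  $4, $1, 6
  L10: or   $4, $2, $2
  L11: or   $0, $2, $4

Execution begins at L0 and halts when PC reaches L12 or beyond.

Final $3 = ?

[0] slti  $3, $4, 5  →  {$0:0, $1:1, $2:2, $3:0, $4:9}
[1] add  $3, $4, $3  →  {$0:0, $1:1, $2:2, $3:9, $4:9}
[2] beq  $1, $4, L1  →  {$0:0, $1:1, $2:2, $3:9, $4:9}  ⟨branch fallthrough⟩
[3] sub  $4, $0, $4  →  {$0:0, $1:1, $2:2, $3:9, $4:65527}
[4] xor  $2, $2, $1  →  {$0:0, $1:1, $2:3, $3:9, $4:65527}
[5] andi  $2, $2, 1  →  {$0:0, $1:1, $2:1, $3:9, $4:65527}
[6] slti  $3, $1, 4  →  {$0:0, $1:1, $2:1, $3:1, $4:65527}
[7] bne  $3, $4, L11  →  {$0:0, $1:1, $2:1, $3:1, $4:65527}  ⟨branch taken⟩
[8] add  $3, $3, $3  →  {$0:0, $1:1, $2:1, $3:2, $4:65527}
[11] or   $0, $2, $4  →  {$0:0, $1:1, $2:1, $3:2, $4:65527}

2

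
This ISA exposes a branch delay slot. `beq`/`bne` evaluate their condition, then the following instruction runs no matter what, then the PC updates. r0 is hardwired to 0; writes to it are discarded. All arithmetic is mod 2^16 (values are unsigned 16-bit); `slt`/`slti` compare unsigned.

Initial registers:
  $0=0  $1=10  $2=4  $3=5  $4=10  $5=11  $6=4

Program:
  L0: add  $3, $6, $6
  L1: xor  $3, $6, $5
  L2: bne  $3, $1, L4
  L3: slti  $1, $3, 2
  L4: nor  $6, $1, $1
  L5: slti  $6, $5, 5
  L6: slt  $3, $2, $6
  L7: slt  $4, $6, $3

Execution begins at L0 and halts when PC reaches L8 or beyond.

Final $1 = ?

0

#0 add  $3, $6, $6 ; 0/10/4/8/10/11/4
#1 xor  $3, $6, $5 ; 0/10/4/15/10/11/4
#2 bne  $3, $1, L4 ; 0/10/4/15/10/11/4 ; →target
#3 slti  $1, $3, 2 ; 0/0/4/15/10/11/4
#4 nor  $6, $1, $1 ; 0/0/4/15/10/11/65535
#5 slti  $6, $5, 5 ; 0/0/4/15/10/11/0
#6 slt  $3, $2, $6 ; 0/0/4/0/10/11/0
#7 slt  $4, $6, $3 ; 0/0/4/0/0/11/0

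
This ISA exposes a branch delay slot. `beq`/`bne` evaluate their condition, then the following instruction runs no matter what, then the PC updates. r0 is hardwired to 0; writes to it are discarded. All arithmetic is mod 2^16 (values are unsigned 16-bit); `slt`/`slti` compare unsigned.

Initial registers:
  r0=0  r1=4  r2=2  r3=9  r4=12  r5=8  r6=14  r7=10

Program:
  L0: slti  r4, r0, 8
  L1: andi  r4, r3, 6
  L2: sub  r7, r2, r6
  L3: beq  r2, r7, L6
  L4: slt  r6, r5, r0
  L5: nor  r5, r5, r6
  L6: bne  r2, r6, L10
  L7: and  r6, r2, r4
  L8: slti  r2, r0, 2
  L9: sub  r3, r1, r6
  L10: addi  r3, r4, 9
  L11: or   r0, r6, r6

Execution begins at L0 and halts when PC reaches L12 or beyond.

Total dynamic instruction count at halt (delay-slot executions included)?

[0] slti  r4, r0, 8  →  {r0:0, r1:4, r2:2, r3:9, r4:1, r5:8, r6:14, r7:10}
[1] andi  r4, r3, 6  →  {r0:0, r1:4, r2:2, r3:9, r4:0, r5:8, r6:14, r7:10}
[2] sub  r7, r2, r6  →  {r0:0, r1:4, r2:2, r3:9, r4:0, r5:8, r6:14, r7:65524}
[3] beq  r2, r7, L6  →  {r0:0, r1:4, r2:2, r3:9, r4:0, r5:8, r6:14, r7:65524}  ⟨branch fallthrough⟩
[4] slt  r6, r5, r0  →  {r0:0, r1:4, r2:2, r3:9, r4:0, r5:8, r6:0, r7:65524}
[5] nor  r5, r5, r6  →  {r0:0, r1:4, r2:2, r3:9, r4:0, r5:65527, r6:0, r7:65524}
[6] bne  r2, r6, L10  →  {r0:0, r1:4, r2:2, r3:9, r4:0, r5:65527, r6:0, r7:65524}  ⟨branch taken⟩
[7] and  r6, r2, r4  →  {r0:0, r1:4, r2:2, r3:9, r4:0, r5:65527, r6:0, r7:65524}
[10] addi  r3, r4, 9  →  {r0:0, r1:4, r2:2, r3:9, r4:0, r5:65527, r6:0, r7:65524}
[11] or   r0, r6, r6  →  {r0:0, r1:4, r2:2, r3:9, r4:0, r5:65527, r6:0, r7:65524}

10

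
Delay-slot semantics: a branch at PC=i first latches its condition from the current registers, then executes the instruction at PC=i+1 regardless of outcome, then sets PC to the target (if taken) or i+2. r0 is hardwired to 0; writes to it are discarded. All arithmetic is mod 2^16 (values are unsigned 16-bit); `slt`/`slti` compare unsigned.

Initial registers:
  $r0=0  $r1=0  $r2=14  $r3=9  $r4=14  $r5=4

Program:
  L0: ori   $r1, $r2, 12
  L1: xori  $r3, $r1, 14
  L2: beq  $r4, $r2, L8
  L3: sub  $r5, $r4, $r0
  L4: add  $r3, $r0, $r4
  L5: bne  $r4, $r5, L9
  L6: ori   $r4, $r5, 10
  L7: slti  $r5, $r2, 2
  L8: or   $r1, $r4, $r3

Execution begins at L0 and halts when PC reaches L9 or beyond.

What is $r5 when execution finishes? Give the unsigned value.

#0 ori   $r1, $r2, 12 ; 0/14/14/9/14/4
#1 xori  $r3, $r1, 14 ; 0/14/14/0/14/4
#2 beq  $r4, $r2, L8 ; 0/14/14/0/14/4 ; →target
#3 sub  $r5, $r4, $r0 ; 0/14/14/0/14/14
#8 or   $r1, $r4, $r3 ; 0/14/14/0/14/14

14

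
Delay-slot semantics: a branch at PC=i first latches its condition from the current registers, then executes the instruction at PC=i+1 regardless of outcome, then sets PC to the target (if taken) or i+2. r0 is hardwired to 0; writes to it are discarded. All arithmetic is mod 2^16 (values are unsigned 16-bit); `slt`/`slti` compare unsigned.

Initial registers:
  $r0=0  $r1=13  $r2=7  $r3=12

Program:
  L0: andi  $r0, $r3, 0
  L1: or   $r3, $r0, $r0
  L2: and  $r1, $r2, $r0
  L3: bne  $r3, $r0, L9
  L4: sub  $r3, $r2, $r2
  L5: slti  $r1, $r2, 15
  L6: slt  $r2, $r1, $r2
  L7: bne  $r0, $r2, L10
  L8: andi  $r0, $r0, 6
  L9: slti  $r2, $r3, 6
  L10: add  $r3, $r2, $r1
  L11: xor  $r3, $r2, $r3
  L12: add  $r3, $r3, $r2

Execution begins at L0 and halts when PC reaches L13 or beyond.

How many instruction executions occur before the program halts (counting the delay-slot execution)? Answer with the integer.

12

PC=0  andi  $r0, $r3, 0      | $r0=0 $r1=13 $r2=7 $r3=12
PC=1  or   $r3, $r0, $r0     | $r0=0 $r1=13 $r2=7 $r3=0
PC=2  and  $r1, $r2, $r0     | $r0=0 $r1=0 $r2=7 $r3=0
PC=3  bne  $r3, $r0, L9      | $r0=0 $r1=0 $r2=7 $r3=0  [not taken]
PC=4  sub  $r3, $r2, $r2     | $r0=0 $r1=0 $r2=7 $r3=0
PC=5  slti  $r1, $r2, 15     | $r0=0 $r1=1 $r2=7 $r3=0
PC=6  slt  $r2, $r1, $r2     | $r0=0 $r1=1 $r2=1 $r3=0
PC=7  bne  $r0, $r2, L10     | $r0=0 $r1=1 $r2=1 $r3=0  [TAKEN]
PC=8  andi  $r0, $r0, 6      | $r0=0 $r1=1 $r2=1 $r3=0
PC=10 add  $r3, $r2, $r1     | $r0=0 $r1=1 $r2=1 $r3=2
PC=11 xor  $r3, $r2, $r3     | $r0=0 $r1=1 $r2=1 $r3=3
PC=12 add  $r3, $r3, $r2     | $r0=0 $r1=1 $r2=1 $r3=4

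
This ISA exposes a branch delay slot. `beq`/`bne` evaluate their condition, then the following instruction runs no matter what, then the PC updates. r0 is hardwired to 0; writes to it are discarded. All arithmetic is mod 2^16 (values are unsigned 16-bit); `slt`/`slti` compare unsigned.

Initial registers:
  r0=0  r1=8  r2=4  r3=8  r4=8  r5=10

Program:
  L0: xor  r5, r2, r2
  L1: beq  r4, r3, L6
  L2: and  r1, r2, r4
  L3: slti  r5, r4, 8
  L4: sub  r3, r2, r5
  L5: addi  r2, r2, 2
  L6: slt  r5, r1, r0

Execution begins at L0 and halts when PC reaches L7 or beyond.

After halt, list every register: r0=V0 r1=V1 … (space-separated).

#0 xor  r5, r2, r2 ; 0/8/4/8/8/0
#1 beq  r4, r3, L6 ; 0/8/4/8/8/0 ; →target
#2 and  r1, r2, r4 ; 0/0/4/8/8/0
#6 slt  r5, r1, r0 ; 0/0/4/8/8/0

r0=0 r1=0 r2=4 r3=8 r4=8 r5=0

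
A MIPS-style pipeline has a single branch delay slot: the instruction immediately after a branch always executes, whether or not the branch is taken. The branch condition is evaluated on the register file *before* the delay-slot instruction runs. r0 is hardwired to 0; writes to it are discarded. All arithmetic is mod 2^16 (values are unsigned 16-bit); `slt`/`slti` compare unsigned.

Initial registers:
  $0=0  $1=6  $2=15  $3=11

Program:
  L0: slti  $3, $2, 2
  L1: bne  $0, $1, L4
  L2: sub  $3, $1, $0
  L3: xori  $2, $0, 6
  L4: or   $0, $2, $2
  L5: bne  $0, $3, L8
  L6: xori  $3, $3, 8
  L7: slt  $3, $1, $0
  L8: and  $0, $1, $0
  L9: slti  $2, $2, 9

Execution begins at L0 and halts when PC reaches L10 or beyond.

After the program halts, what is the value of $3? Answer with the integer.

14

[0] slti  $3, $2, 2  →  {$0:0, $1:6, $2:15, $3:0}
[1] bne  $0, $1, L4  →  {$0:0, $1:6, $2:15, $3:0}  ⟨branch taken⟩
[2] sub  $3, $1, $0  →  {$0:0, $1:6, $2:15, $3:6}
[4] or   $0, $2, $2  →  {$0:0, $1:6, $2:15, $3:6}
[5] bne  $0, $3, L8  →  {$0:0, $1:6, $2:15, $3:6}  ⟨branch taken⟩
[6] xori  $3, $3, 8  →  {$0:0, $1:6, $2:15, $3:14}
[8] and  $0, $1, $0  →  {$0:0, $1:6, $2:15, $3:14}
[9] slti  $2, $2, 9  →  {$0:0, $1:6, $2:0, $3:14}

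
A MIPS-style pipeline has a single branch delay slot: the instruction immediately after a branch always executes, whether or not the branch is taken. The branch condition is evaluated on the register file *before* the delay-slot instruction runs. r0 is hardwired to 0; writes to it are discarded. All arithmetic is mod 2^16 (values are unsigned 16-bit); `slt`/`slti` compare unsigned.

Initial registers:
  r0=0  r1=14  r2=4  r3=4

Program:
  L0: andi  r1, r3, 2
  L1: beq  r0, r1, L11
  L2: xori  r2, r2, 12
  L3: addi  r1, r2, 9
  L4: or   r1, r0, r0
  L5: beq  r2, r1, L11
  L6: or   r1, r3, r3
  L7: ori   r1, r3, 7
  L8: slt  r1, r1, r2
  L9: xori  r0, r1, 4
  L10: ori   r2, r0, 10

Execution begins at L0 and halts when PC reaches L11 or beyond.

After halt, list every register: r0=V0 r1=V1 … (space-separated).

[0] andi  r1, r3, 2  →  {r0:0, r1:0, r2:4, r3:4}
[1] beq  r0, r1, L11  →  {r0:0, r1:0, r2:4, r3:4}  ⟨branch taken⟩
[2] xori  r2, r2, 12  →  {r0:0, r1:0, r2:8, r3:4}

r0=0 r1=0 r2=8 r3=4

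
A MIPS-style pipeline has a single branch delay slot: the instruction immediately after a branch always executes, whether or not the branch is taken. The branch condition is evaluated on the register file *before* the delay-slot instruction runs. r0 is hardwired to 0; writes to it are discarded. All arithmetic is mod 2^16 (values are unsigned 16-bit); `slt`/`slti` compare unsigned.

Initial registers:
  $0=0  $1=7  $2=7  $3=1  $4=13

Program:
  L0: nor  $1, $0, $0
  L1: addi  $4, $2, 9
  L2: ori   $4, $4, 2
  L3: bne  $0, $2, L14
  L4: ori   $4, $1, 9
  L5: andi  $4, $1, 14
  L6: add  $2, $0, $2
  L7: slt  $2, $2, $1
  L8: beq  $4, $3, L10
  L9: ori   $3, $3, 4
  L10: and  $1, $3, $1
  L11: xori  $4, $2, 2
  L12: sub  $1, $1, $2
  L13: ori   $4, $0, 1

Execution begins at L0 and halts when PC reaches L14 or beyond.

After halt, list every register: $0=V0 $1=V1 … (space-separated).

$0=0 $1=65535 $2=7 $3=1 $4=65535

  step pc=0: nor  $1, $0, $0  regs=(0,65535,7,1,13)
  step pc=1: addi  $4, $2, 9  regs=(0,65535,7,1,16)
  step pc=2: ori   $4, $4, 2  regs=(0,65535,7,1,18)
  step pc=3: bne  $0, $2, L14  cond=T  regs=(0,65535,7,1,18)
  step pc=4: ori   $4, $1, 9  regs=(0,65535,7,1,65535)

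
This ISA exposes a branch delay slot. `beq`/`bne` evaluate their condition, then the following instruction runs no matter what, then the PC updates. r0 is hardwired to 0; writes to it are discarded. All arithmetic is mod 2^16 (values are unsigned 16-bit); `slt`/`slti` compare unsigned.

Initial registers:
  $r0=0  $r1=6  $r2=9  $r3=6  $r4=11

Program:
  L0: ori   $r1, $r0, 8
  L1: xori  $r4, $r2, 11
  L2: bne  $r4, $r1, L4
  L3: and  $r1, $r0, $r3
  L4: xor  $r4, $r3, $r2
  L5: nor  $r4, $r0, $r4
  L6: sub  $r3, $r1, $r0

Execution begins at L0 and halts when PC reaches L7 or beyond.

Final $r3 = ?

PC=0  ori   $r1, $r0, 8      | $r0=0 $r1=8 $r2=9 $r3=6 $r4=11
PC=1  xori  $r4, $r2, 11     | $r0=0 $r1=8 $r2=9 $r3=6 $r4=2
PC=2  bne  $r4, $r1, L4      | $r0=0 $r1=8 $r2=9 $r3=6 $r4=2  [TAKEN]
PC=3  and  $r1, $r0, $r3     | $r0=0 $r1=0 $r2=9 $r3=6 $r4=2
PC=4  xor  $r4, $r3, $r2     | $r0=0 $r1=0 $r2=9 $r3=6 $r4=15
PC=5  nor  $r4, $r0, $r4     | $r0=0 $r1=0 $r2=9 $r3=6 $r4=65520
PC=6  sub  $r3, $r1, $r0     | $r0=0 $r1=0 $r2=9 $r3=0 $r4=65520

0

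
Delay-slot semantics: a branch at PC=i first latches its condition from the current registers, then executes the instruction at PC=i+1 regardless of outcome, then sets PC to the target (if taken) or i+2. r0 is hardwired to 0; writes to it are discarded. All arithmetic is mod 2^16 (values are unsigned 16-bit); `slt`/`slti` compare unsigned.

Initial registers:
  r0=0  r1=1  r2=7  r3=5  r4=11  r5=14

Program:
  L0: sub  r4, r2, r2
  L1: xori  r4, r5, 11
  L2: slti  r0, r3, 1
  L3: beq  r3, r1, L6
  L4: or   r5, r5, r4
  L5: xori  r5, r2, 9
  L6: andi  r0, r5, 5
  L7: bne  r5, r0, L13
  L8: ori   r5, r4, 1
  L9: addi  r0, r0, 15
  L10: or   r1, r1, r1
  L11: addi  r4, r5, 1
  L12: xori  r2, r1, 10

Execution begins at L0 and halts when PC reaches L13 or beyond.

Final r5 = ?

  step pc=0: sub  r4, r2, r2  regs=(0,1,7,5,0,14)
  step pc=1: xori  r4, r5, 11  regs=(0,1,7,5,5,14)
  step pc=2: slti  r0, r3, 1  regs=(0,1,7,5,5,14)
  step pc=3: beq  r3, r1, L6  cond=F  regs=(0,1,7,5,5,14)
  step pc=4: or   r5, r5, r4  regs=(0,1,7,5,5,15)
  step pc=5: xori  r5, r2, 9  regs=(0,1,7,5,5,14)
  step pc=6: andi  r0, r5, 5  regs=(0,1,7,5,5,14)
  step pc=7: bne  r5, r0, L13  cond=T  regs=(0,1,7,5,5,14)
  step pc=8: ori   r5, r4, 1  regs=(0,1,7,5,5,5)

5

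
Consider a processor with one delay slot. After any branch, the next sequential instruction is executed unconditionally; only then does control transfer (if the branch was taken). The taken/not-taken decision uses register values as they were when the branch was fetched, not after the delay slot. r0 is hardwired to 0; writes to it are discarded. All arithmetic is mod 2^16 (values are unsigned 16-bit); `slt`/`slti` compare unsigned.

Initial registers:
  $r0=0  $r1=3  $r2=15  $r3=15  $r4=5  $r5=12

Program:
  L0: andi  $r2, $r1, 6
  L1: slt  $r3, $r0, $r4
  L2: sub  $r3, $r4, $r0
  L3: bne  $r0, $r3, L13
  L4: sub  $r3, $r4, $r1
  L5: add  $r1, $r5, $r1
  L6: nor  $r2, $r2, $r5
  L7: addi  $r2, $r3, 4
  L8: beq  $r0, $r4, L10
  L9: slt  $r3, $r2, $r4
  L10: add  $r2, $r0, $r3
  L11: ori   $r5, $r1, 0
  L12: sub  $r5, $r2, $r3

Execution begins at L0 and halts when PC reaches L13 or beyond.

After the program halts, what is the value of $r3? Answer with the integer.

2

  step pc=0: andi  $r2, $r1, 6  regs=(0,3,2,15,5,12)
  step pc=1: slt  $r3, $r0, $r4  regs=(0,3,2,1,5,12)
  step pc=2: sub  $r3, $r4, $r0  regs=(0,3,2,5,5,12)
  step pc=3: bne  $r0, $r3, L13  cond=T  regs=(0,3,2,5,5,12)
  step pc=4: sub  $r3, $r4, $r1  regs=(0,3,2,2,5,12)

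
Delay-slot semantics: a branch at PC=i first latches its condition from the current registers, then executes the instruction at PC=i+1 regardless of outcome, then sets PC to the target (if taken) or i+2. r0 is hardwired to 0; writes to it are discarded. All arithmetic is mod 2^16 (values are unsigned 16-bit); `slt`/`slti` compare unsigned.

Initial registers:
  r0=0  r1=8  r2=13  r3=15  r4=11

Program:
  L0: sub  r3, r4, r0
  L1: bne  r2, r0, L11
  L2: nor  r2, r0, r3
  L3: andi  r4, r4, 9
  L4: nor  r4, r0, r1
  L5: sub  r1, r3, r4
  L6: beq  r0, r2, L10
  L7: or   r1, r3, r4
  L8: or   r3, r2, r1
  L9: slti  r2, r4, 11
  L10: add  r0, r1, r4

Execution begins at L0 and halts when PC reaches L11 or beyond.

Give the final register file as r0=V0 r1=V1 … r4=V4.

r0=0 r1=8 r2=65524 r3=11 r4=11

[0] sub  r3, r4, r0  →  {r0:0, r1:8, r2:13, r3:11, r4:11}
[1] bne  r2, r0, L11  →  {r0:0, r1:8, r2:13, r3:11, r4:11}  ⟨branch taken⟩
[2] nor  r2, r0, r3  →  {r0:0, r1:8, r2:65524, r3:11, r4:11}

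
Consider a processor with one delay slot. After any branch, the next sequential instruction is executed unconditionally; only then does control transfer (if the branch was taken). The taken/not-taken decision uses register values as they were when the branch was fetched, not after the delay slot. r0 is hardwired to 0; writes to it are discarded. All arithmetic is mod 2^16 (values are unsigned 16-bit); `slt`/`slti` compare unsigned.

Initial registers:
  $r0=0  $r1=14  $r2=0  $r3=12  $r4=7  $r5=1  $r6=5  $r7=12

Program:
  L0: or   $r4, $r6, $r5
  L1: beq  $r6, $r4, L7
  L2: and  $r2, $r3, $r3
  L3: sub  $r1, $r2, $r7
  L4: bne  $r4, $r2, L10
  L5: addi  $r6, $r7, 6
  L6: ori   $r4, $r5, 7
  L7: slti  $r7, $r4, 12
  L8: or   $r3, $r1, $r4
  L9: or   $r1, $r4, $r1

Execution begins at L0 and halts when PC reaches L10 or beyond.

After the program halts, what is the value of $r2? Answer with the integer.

[0] or   $r4, $r6, $r5  →  {$r0:0, $r1:14, $r2:0, $r3:12, $r4:5, $r5:1, $r6:5, $r7:12}
[1] beq  $r6, $r4, L7  →  {$r0:0, $r1:14, $r2:0, $r3:12, $r4:5, $r5:1, $r6:5, $r7:12}  ⟨branch taken⟩
[2] and  $r2, $r3, $r3  →  {$r0:0, $r1:14, $r2:12, $r3:12, $r4:5, $r5:1, $r6:5, $r7:12}
[7] slti  $r7, $r4, 12  →  {$r0:0, $r1:14, $r2:12, $r3:12, $r4:5, $r5:1, $r6:5, $r7:1}
[8] or   $r3, $r1, $r4  →  {$r0:0, $r1:14, $r2:12, $r3:15, $r4:5, $r5:1, $r6:5, $r7:1}
[9] or   $r1, $r4, $r1  →  {$r0:0, $r1:15, $r2:12, $r3:15, $r4:5, $r5:1, $r6:5, $r7:1}

12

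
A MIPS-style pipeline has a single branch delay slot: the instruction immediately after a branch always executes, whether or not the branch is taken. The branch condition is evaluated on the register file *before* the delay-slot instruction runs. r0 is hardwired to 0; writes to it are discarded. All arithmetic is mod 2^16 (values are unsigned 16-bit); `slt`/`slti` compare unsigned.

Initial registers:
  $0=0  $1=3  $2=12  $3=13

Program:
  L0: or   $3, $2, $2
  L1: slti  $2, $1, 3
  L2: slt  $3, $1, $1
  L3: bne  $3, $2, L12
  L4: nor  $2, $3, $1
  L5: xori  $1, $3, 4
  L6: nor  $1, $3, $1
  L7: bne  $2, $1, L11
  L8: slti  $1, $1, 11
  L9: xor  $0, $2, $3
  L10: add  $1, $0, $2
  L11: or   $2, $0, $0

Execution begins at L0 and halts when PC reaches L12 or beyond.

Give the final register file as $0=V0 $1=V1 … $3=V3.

PC=0  or   $3, $2, $2        | $0=0 $1=3 $2=12 $3=12
PC=1  slti  $2, $1, 3        | $0=0 $1=3 $2=0 $3=12
PC=2  slt  $3, $1, $1        | $0=0 $1=3 $2=0 $3=0
PC=3  bne  $3, $2, L12       | $0=0 $1=3 $2=0 $3=0  [not taken]
PC=4  nor  $2, $3, $1        | $0=0 $1=3 $2=65532 $3=0
PC=5  xori  $1, $3, 4        | $0=0 $1=4 $2=65532 $3=0
PC=6  nor  $1, $3, $1        | $0=0 $1=65531 $2=65532 $3=0
PC=7  bne  $2, $1, L11       | $0=0 $1=65531 $2=65532 $3=0  [TAKEN]
PC=8  slti  $1, $1, 11       | $0=0 $1=0 $2=65532 $3=0
PC=11 or   $2, $0, $0        | $0=0 $1=0 $2=0 $3=0

$0=0 $1=0 $2=0 $3=0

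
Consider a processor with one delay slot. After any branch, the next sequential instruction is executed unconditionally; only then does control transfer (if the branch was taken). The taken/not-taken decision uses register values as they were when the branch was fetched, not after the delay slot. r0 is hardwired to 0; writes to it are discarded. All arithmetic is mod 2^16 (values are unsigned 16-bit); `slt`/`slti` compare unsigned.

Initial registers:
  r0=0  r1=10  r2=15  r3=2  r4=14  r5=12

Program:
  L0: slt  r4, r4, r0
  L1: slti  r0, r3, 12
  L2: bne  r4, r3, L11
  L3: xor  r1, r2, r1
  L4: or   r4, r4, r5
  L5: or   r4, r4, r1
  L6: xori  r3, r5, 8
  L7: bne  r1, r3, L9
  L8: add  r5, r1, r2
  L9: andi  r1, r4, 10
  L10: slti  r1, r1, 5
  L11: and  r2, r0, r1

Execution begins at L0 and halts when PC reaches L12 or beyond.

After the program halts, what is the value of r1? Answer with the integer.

[0] slt  r4, r4, r0  →  {r0:0, r1:10, r2:15, r3:2, r4:0, r5:12}
[1] slti  r0, r3, 12  →  {r0:0, r1:10, r2:15, r3:2, r4:0, r5:12}
[2] bne  r4, r3, L11  →  {r0:0, r1:10, r2:15, r3:2, r4:0, r5:12}  ⟨branch taken⟩
[3] xor  r1, r2, r1  →  {r0:0, r1:5, r2:15, r3:2, r4:0, r5:12}
[11] and  r2, r0, r1  →  {r0:0, r1:5, r2:0, r3:2, r4:0, r5:12}

5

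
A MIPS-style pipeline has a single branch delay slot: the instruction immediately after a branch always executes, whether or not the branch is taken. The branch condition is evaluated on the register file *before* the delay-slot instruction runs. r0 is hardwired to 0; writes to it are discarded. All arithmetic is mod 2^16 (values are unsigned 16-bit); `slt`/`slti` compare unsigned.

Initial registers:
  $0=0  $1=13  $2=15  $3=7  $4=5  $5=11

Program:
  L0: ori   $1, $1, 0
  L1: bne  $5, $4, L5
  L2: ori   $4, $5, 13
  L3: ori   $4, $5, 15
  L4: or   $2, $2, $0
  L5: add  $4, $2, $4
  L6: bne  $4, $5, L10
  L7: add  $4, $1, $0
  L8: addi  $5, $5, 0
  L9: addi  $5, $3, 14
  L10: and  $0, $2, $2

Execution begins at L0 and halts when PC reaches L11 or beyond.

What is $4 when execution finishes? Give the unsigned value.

13

[0] ori   $1, $1, 0  →  {$0:0, $1:13, $2:15, $3:7, $4:5, $5:11}
[1] bne  $5, $4, L5  →  {$0:0, $1:13, $2:15, $3:7, $4:5, $5:11}  ⟨branch taken⟩
[2] ori   $4, $5, 13  →  {$0:0, $1:13, $2:15, $3:7, $4:15, $5:11}
[5] add  $4, $2, $4  →  {$0:0, $1:13, $2:15, $3:7, $4:30, $5:11}
[6] bne  $4, $5, L10  →  {$0:0, $1:13, $2:15, $3:7, $4:30, $5:11}  ⟨branch taken⟩
[7] add  $4, $1, $0  →  {$0:0, $1:13, $2:15, $3:7, $4:13, $5:11}
[10] and  $0, $2, $2  →  {$0:0, $1:13, $2:15, $3:7, $4:13, $5:11}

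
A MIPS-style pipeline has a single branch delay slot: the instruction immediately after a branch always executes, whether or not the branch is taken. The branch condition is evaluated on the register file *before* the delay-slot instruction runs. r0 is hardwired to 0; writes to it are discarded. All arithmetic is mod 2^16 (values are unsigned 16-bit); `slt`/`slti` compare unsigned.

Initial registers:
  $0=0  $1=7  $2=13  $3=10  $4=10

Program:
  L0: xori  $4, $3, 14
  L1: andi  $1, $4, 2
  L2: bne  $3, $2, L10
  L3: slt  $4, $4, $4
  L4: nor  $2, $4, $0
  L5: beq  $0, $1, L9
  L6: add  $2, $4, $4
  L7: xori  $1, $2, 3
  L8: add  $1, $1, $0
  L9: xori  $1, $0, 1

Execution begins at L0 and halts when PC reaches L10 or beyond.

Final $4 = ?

[0] xori  $4, $3, 14  →  {$0:0, $1:7, $2:13, $3:10, $4:4}
[1] andi  $1, $4, 2  →  {$0:0, $1:0, $2:13, $3:10, $4:4}
[2] bne  $3, $2, L10  →  {$0:0, $1:0, $2:13, $3:10, $4:4}  ⟨branch taken⟩
[3] slt  $4, $4, $4  →  {$0:0, $1:0, $2:13, $3:10, $4:0}

0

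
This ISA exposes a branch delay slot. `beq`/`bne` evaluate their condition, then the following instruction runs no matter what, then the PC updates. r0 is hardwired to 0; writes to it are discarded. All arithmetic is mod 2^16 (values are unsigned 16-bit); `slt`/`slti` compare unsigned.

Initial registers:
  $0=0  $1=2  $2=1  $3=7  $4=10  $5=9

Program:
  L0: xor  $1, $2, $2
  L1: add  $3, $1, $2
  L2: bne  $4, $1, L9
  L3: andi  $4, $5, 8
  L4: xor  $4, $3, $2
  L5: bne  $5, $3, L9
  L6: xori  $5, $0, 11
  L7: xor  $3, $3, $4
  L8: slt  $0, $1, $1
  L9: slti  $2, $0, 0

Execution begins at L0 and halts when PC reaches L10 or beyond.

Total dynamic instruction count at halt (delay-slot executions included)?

5

[0] xor  $1, $2, $2  →  {$0:0, $1:0, $2:1, $3:7, $4:10, $5:9}
[1] add  $3, $1, $2  →  {$0:0, $1:0, $2:1, $3:1, $4:10, $5:9}
[2] bne  $4, $1, L9  →  {$0:0, $1:0, $2:1, $3:1, $4:10, $5:9}  ⟨branch taken⟩
[3] andi  $4, $5, 8  →  {$0:0, $1:0, $2:1, $3:1, $4:8, $5:9}
[9] slti  $2, $0, 0  →  {$0:0, $1:0, $2:0, $3:1, $4:8, $5:9}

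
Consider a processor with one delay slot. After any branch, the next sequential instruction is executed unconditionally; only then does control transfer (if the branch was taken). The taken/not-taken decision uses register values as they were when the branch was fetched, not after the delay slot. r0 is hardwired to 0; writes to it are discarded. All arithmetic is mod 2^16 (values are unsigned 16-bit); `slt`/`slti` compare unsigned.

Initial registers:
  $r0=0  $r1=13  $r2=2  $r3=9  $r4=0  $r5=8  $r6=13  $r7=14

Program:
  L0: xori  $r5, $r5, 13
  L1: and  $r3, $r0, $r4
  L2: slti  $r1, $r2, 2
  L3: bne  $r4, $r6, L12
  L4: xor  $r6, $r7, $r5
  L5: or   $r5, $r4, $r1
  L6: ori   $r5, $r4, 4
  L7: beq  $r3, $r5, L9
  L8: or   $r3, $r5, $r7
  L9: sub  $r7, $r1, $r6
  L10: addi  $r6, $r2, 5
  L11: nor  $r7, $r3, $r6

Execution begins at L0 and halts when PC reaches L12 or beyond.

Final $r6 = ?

11

[0] xori  $r5, $r5, 13  →  {$r0:0, $r1:13, $r2:2, $r3:9, $r4:0, $r5:5, $r6:13, $r7:14}
[1] and  $r3, $r0, $r4  →  {$r0:0, $r1:13, $r2:2, $r3:0, $r4:0, $r5:5, $r6:13, $r7:14}
[2] slti  $r1, $r2, 2  →  {$r0:0, $r1:0, $r2:2, $r3:0, $r4:0, $r5:5, $r6:13, $r7:14}
[3] bne  $r4, $r6, L12  →  {$r0:0, $r1:0, $r2:2, $r3:0, $r4:0, $r5:5, $r6:13, $r7:14}  ⟨branch taken⟩
[4] xor  $r6, $r7, $r5  →  {$r0:0, $r1:0, $r2:2, $r3:0, $r4:0, $r5:5, $r6:11, $r7:14}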